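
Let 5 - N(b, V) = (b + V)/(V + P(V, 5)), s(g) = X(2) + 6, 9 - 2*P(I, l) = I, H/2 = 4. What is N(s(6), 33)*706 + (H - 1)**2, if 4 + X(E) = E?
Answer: 49037/21 ≈ 2335.1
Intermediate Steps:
H = 8 (H = 2*4 = 8)
X(E) = -4 + E
P(I, l) = 9/2 - I/2
s(g) = 4 (s(g) = (-4 + 2) + 6 = -2 + 6 = 4)
N(b, V) = 5 - (V + b)/(9/2 + V/2) (N(b, V) = 5 - (b + V)/(V + (9/2 - V/2)) = 5 - (V + b)/(9/2 + V/2))
N(s(6), 33)*706 + (H - 1)**2 = ((45 - 2*4 + 3*33)/(9 + 33))*706 + (8 - 1)**2 = ((45 - 8 + 99)/42)*706 + 7**2 = ((1/42)*136)*706 + 49 = (68/21)*706 + 49 = 48008/21 + 49 = 49037/21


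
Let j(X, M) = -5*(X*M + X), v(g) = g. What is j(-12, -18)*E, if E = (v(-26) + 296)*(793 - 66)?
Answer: -200215800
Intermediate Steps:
j(X, M) = -5*X - 5*M*X (j(X, M) = -5*(M*X + X) = -5*(X + M*X) = -5*X - 5*M*X)
E = 196290 (E = (-26 + 296)*(793 - 66) = 270*727 = 196290)
j(-12, -18)*E = -5*(-12)*(1 - 18)*196290 = -5*(-12)*(-17)*196290 = -1020*196290 = -200215800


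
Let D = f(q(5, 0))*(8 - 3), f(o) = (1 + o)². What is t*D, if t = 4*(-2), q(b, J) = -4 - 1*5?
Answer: -2560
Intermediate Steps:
q(b, J) = -9 (q(b, J) = -4 - 5 = -9)
t = -8
D = 320 (D = (1 - 9)²*(8 - 3) = (-8)²*5 = 64*5 = 320)
t*D = -8*320 = -2560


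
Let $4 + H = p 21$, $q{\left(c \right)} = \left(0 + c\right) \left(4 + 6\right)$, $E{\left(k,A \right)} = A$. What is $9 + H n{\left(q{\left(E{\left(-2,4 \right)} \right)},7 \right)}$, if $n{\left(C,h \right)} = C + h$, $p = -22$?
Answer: $-21893$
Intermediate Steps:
$q{\left(c \right)} = 10 c$ ($q{\left(c \right)} = c 10 = 10 c$)
$H = -466$ ($H = -4 - 462 = -466$)
$9 + H n{\left(q{\left(E{\left(-2,4 \right)} \right)},7 \right)} = 9 - 466 \left(10 \cdot 4 + 7\right) = 9 - 466 \left(40 + 7\right) = 9 - 21902 = -21893$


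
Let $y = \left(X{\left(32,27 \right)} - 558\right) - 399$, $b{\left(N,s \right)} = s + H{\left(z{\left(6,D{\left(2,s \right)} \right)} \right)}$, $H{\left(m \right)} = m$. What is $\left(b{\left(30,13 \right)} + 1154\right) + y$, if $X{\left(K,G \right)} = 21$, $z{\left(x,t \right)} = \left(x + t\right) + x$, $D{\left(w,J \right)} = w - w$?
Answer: $243$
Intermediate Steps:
$D{\left(w,J \right)} = 0$
$z{\left(x,t \right)} = t + 2 x$ ($z{\left(x,t \right)} = \left(t + x\right) + x = t + 2 x$)
$b{\left(N,s \right)} = 12 + s$ ($b{\left(N,s \right)} = s + \left(0 + 2 \cdot 6\right) = s + \left(0 + 12\right) = s + 12 = 12 + s$)
$y = -936$ ($y = \left(21 - 558\right) - 399 = -537 - 399 = -936$)
$\left(b{\left(30,13 \right)} + 1154\right) + y = \left(\left(12 + 13\right) + 1154\right) - 936 = \left(25 + 1154\right) - 936 = 1179 - 936 = 243$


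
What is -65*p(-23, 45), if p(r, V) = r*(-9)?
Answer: -13455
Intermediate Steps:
p(r, V) = -9*r
-65*p(-23, 45) = -(-585)*(-23) = -65*207 = -13455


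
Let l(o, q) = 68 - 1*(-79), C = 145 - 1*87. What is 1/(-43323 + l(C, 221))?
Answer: -1/43176 ≈ -2.3161e-5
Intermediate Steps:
C = 58 (C = 145 - 87 = 58)
l(o, q) = 147 (l(o, q) = 68 + 79 = 147)
1/(-43323 + l(C, 221)) = 1/(-43323 + 147) = 1/(-43176) = -1/43176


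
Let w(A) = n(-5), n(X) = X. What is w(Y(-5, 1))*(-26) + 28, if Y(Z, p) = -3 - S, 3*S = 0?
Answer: 158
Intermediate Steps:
S = 0 (S = (⅓)*0 = 0)
Y(Z, p) = -3 (Y(Z, p) = -3 - 1*0 = -3 + 0 = -3)
w(A) = -5
w(Y(-5, 1))*(-26) + 28 = -5*(-26) + 28 = 130 + 28 = 158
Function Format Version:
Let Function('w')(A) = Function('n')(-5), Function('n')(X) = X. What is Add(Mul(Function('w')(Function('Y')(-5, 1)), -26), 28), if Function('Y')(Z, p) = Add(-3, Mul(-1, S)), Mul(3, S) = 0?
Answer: 158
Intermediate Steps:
S = 0 (S = Mul(Rational(1, 3), 0) = 0)
Function('Y')(Z, p) = -3 (Function('Y')(Z, p) = Add(-3, Mul(-1, 0)) = Add(-3, 0) = -3)
Function('w')(A) = -5
Add(Mul(Function('w')(Function('Y')(-5, 1)), -26), 28) = Add(Mul(-5, -26), 28) = Add(130, 28) = 158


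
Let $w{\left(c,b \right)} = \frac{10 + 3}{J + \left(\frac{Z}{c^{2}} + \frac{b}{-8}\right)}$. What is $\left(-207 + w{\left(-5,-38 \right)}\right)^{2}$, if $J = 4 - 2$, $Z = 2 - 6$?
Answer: $\frac{18255522769}{434281} \approx 42036.0$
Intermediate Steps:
$Z = -4$ ($Z = 2 - 6 = -4$)
$J = 2$
$w{\left(c,b \right)} = \frac{13}{2 - \frac{4}{c^{2}} - \frac{b}{8}}$ ($w{\left(c,b \right)} = \frac{10 + 3}{2 + \left(- \frac{4}{c^{2}} + \frac{b}{-8}\right)} = \frac{13}{2 + \left(- \frac{4}{c^{2}} + b \left(- \frac{1}{8}\right)\right)} = \frac{13}{2 - \left(\frac{4}{c^{2}} + \frac{b}{8}\right)} = \frac{13}{2 - \frac{4}{c^{2}} - \frac{b}{8}}$)
$\left(-207 + w{\left(-5,-38 \right)}\right)^{2} = \left(-207 - \frac{104 \left(-5\right)^{2}}{32 - 16 \left(-5\right)^{2} - 38 \left(-5\right)^{2}}\right)^{2} = \left(-207 - \frac{2600}{32 - 400 - 950}\right)^{2} = \left(-207 - \frac{2600}{-1318}\right)^{2} = \left(-207 - 2600 \left(- \frac{1}{1318}\right)\right)^{2} = \left(-207 + \frac{1300}{659}\right)^{2} = \left(- \frac{135113}{659}\right)^{2} = \frac{18255522769}{434281}$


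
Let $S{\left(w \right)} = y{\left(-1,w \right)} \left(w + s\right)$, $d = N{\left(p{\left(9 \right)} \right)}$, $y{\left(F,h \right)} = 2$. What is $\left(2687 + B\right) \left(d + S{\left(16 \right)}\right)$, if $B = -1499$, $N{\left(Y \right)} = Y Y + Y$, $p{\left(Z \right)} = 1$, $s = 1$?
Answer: $42768$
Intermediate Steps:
$N{\left(Y \right)} = Y + Y^{2}$ ($N{\left(Y \right)} = Y^{2} + Y = Y + Y^{2}$)
$d = 2$ ($d = 1 \left(1 + 1\right) = 1 \cdot 2 = 2$)
$S{\left(w \right)} = 2 + 2 w$ ($S{\left(w \right)} = 2 \left(w + 1\right) = 2 \left(1 + w\right) = 2 + 2 w$)
$\left(2687 + B\right) \left(d + S{\left(16 \right)}\right) = \left(2687 - 1499\right) \left(2 + \left(2 + 2 \cdot 16\right)\right) = 1188 \left(2 + \left(2 + 32\right)\right) = 1188 \left(2 + 34\right) = 1188 \cdot 36 = 42768$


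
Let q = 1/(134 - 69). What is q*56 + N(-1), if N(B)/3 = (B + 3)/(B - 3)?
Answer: -83/130 ≈ -0.63846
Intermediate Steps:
N(B) = 3*(3 + B)/(-3 + B) (N(B) = 3*((B + 3)/(B - 3)) = 3*((3 + B)/(-3 + B)) = 3*(3 + B)/(-3 + B))
q = 1/65 ≈ 0.015385
q*56 + N(-1) = (1/65)*56 + 3*(3 - 1)/(-3 - 1) = 56/65 + 3*2/(-4) = 56/65 + 3*(-¼)*2 = 56/65 - 3/2 = -83/130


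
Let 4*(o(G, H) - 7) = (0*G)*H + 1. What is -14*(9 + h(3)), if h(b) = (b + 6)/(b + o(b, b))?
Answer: -5670/41 ≈ -138.29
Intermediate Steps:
o(G, H) = 29/4 (o(G, H) = 7 + ((0*G)*H + 1)/4 = 7 + (0*H + 1)/4 = 7 + (0 + 1)/4 = 7 + (¼)*1 = 7 + ¼ = 29/4)
h(b) = (6 + b)/(29/4 + b) (h(b) = (b + 6)/(b + 29/4) = (6 + b)/(29/4 + b))
-14*(9 + h(3)) = -14*(9 + 4*(6 + 3)/(29 + 4*3)) = -14*(9 + 4*9/(29 + 12)) = -14*(9 + 4*9/41) = -14*(9 + 4*(1/41)*9) = -14*(9 + 36/41) = -14*405/41 = -5670/41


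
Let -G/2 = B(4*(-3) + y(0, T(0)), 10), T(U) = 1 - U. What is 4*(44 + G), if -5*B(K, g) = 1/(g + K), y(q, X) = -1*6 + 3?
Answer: 4392/25 ≈ 175.68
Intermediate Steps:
y(q, X) = -3 (y(q, X) = -6 + 3 = -3)
B(K, g) = -1/(5*(K + g)) (B(K, g) = -1/(5*(g + K)) = -1/(5*(K + g)))
G = -2/25 (G = -(-2)/(5*(4*(-3) - 3) + 5*10) = -(-2)/(5*(-12 - 3) + 50) = -(-2)/(5*(-15) + 50) = -(-2)/(-75 + 50) = -(-2)/(-25) = -(-2)*(-1)/25 = -2*1/25 = -2/25 ≈ -0.080000)
4*(44 + G) = 4*(44 - 2/25) = 4*(1098/25) = 4392/25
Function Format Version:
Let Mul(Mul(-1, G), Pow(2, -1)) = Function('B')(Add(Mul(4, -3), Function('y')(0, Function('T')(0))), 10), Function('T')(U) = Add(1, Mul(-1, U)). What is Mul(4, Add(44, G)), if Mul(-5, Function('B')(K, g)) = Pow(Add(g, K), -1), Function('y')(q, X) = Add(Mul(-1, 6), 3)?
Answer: Rational(4392, 25) ≈ 175.68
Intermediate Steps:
Function('y')(q, X) = -3 (Function('y')(q, X) = Add(-6, 3) = -3)
Function('B')(K, g) = Mul(Rational(-1, 5), Pow(Add(K, g), -1)) (Function('B')(K, g) = Mul(Rational(-1, 5), Pow(Add(g, K), -1)) = Mul(Rational(-1, 5), Pow(Add(K, g), -1)))
G = Rational(-2, 25) (G = Mul(-2, Mul(-1, Pow(Add(Mul(5, Add(Mul(4, -3), -3)), Mul(5, 10)), -1))) = Mul(-2, Mul(-1, Pow(Add(Mul(5, Add(-12, -3)), 50), -1))) = Mul(-2, Mul(-1, Pow(Add(Mul(5, -15), 50), -1))) = Mul(-2, Mul(-1, Pow(Add(-75, 50), -1))) = Mul(-2, Mul(-1, Pow(-25, -1))) = Mul(-2, Mul(-1, Rational(-1, 25))) = Mul(-2, Rational(1, 25)) = Rational(-2, 25) ≈ -0.080000)
Mul(4, Add(44, G)) = Mul(4, Add(44, Rational(-2, 25))) = Mul(4, Rational(1098, 25)) = Rational(4392, 25)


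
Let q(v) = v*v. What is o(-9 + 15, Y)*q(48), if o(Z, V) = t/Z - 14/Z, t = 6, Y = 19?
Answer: -3072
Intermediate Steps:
o(Z, V) = -8/Z (o(Z, V) = 6/Z - 14/Z = -8/Z)
q(v) = v**2
o(-9 + 15, Y)*q(48) = -8/(-9 + 15)*48**2 = -8/6*2304 = -8*1/6*2304 = -4/3*2304 = -3072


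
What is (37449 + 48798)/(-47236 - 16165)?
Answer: -86247/63401 ≈ -1.3603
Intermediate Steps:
(37449 + 48798)/(-47236 - 16165) = 86247/(-63401) = 86247*(-1/63401) = -86247/63401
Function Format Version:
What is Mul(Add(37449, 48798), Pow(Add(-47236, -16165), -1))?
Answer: Rational(-86247, 63401) ≈ -1.3603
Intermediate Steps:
Mul(Add(37449, 48798), Pow(Add(-47236, -16165), -1)) = Mul(86247, Pow(-63401, -1)) = Mul(86247, Rational(-1, 63401)) = Rational(-86247, 63401)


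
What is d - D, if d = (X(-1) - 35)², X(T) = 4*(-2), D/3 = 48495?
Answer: -143636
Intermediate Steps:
D = 145485 (D = 3*48495 = 145485)
X(T) = -8
d = 1849 (d = (-8 - 35)² = (-43)² = 1849)
d - D = 1849 - 1*145485 = 1849 - 145485 = -143636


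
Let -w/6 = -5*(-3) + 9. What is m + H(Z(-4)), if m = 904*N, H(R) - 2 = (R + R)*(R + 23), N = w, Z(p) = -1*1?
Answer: -130218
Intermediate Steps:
w = -144 (w = -6*(-5*(-3) + 9) = -6*(15 + 9) = -6*24 = -144)
Z(p) = -1
N = -144
H(R) = 2 + 2*R*(23 + R) (H(R) = 2 + (R + R)*(R + 23) = 2 + (2*R)*(23 + R) = 2 + 2*R*(23 + R))
m = -130176 (m = 904*(-144) = -130176)
m + H(Z(-4)) = -130176 + (2 + 2*(-1)² + 46*(-1)) = -130176 + (2 + 2*1 - 46) = -130176 + (2 + 2 - 46) = -130176 - 42 = -130218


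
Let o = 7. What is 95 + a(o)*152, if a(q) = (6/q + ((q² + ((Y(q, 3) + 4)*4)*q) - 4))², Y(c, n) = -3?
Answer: 40632583/49 ≈ 8.2924e+5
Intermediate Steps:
a(q) = (-4 + q² + 4*q + 6/q)² (a(q) = (6/q + ((q² + ((-3 + 4)*4)*q) - 4))² = (6/q + ((q² + (1*4)*q) - 4))² = (6/q + ((q² + 4*q) - 4))² = (6/q + (-4 + q² + 4*q))² = (-4 + q² + 4*q + 6/q)²)
95 + a(o)*152 = 95 + ((6 + 7³ - 4*7 + 4*7²)²/7²)*152 = 95 + ((6 + 343 - 28 + 4*49)²/49)*152 = 95 + ((6 + 343 - 28 + 196)²/49)*152 = 95 + ((1/49)*517²)*152 = 95 + ((1/49)*267289)*152 = 95 + (267289/49)*152 = 95 + 40627928/49 = 40632583/49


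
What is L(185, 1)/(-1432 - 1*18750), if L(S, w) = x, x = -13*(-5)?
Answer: -65/20182 ≈ -0.0032207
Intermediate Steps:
x = 65
L(S, w) = 65
L(185, 1)/(-1432 - 1*18750) = 65/(-1432 - 1*18750) = 65/(-1432 - 18750) = 65/(-20182) = 65*(-1/20182) = -65/20182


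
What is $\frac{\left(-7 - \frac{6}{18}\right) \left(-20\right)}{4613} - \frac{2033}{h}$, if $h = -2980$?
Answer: $\frac{29445887}{41240220} \approx 0.71401$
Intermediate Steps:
$\frac{\left(-7 - \frac{6}{18}\right) \left(-20\right)}{4613} - \frac{2033}{h} = \frac{\left(-7 - \frac{6}{18}\right) \left(-20\right)}{4613} - \frac{2033}{-2980} = \left(-7 - \frac{1}{3}\right) \left(-20\right) \frac{1}{4613} - - \frac{2033}{2980} = \left(-7 - \frac{1}{3}\right) \left(-20\right) \frac{1}{4613} + \frac{2033}{2980} = \left(- \frac{22}{3}\right) \left(-20\right) \frac{1}{4613} + \frac{2033}{2980} = \frac{440}{3} \cdot \frac{1}{4613} + \frac{2033}{2980} = \frac{440}{13839} + \frac{2033}{2980} = \frac{29445887}{41240220}$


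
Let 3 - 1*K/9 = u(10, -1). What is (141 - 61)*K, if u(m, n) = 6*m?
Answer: -41040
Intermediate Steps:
K = -513 (K = 27 - 54*10 = 27 - 9*60 = 27 - 540 = -513)
(141 - 61)*K = (141 - 61)*(-513) = 80*(-513) = -41040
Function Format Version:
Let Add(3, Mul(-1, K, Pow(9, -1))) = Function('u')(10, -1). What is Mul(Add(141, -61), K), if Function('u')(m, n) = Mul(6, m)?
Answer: -41040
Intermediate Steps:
K = -513 (K = Add(27, Mul(-9, Mul(6, 10))) = Add(27, Mul(-9, 60)) = Add(27, -540) = -513)
Mul(Add(141, -61), K) = Mul(Add(141, -61), -513) = Mul(80, -513) = -41040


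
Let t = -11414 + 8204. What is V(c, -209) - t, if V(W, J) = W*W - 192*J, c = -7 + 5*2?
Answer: 43347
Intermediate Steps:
c = 3 (c = -7 + 10 = 3)
V(W, J) = W² - 192*J
t = -3210
V(c, -209) - t = (3² - 192*(-209)) - 1*(-3210) = (9 + 40128) + 3210 = 40137 + 3210 = 43347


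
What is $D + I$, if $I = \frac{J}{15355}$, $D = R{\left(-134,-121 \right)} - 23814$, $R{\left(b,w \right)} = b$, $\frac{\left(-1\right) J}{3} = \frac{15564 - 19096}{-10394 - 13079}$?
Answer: $- \frac{8631527719016}{360427915} \approx -23948.0$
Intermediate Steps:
$J = - \frac{10596}{23473}$ ($J = - 3 \frac{15564 - 19096}{-10394 - 13079} = - 3 \left(- \frac{3532}{-23473}\right) = - 3 \left(\left(-3532\right) \left(- \frac{1}{23473}\right)\right) = \left(-3\right) \frac{3532}{23473} = - \frac{10596}{23473} \approx -0.45141$)
$D = -23948$ ($D = -134 - 23814 = -23948$)
$I = - \frac{10596}{360427915}$ ($I = - \frac{10596}{23473 \cdot 15355} = \left(- \frac{10596}{23473}\right) \frac{1}{15355} = - \frac{10596}{360427915} \approx -2.9398 \cdot 10^{-5}$)
$D + I = -23948 - \frac{10596}{360427915} = - \frac{8631527719016}{360427915}$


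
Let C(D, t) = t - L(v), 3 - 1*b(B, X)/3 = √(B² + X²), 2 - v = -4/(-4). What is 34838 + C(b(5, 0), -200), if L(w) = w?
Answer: 34637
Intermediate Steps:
v = 1 (v = 2 - (-4)/(-4) = 2 - (-4)*(-1)/4 = 2 - 1*1 = 2 - 1 = 1)
b(B, X) = 9 - 3*√(B² + X²)
C(D, t) = -1 + t (C(D, t) = t - 1*1 = t - 1 = -1 + t)
34838 + C(b(5, 0), -200) = 34838 + (-1 - 200) = 34838 - 201 = 34637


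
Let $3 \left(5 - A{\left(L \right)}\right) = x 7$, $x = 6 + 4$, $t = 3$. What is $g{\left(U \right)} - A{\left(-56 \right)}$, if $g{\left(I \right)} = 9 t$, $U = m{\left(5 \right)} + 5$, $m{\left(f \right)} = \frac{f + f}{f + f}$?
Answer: $\frac{136}{3} \approx 45.333$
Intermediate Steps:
$x = 10$
$m{\left(f \right)} = 1$ ($m{\left(f \right)} = \frac{2 f}{2 f} = 2 f \frac{1}{2 f} = 1$)
$U = 6$ ($U = 1 + 5 = 6$)
$A{\left(L \right)} = - \frac{55}{3}$ ($A{\left(L \right)} = 5 - \frac{10 \cdot 7}{3} = 5 - \frac{70}{3} = - \frac{55}{3}$)
$g{\left(I \right)} = 27$ ($g{\left(I \right)} = 9 \cdot 3 = 27$)
$g{\left(U \right)} - A{\left(-56 \right)} = 27 - - \frac{55}{3} = 27 + \frac{55}{3} = \frac{136}{3}$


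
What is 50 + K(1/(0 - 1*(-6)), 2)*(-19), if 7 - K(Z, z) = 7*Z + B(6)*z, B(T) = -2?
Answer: -821/6 ≈ -136.83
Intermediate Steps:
K(Z, z) = 7 - 7*Z + 2*z (K(Z, z) = 7 - (7*Z - 2*z) = 7 - (-2*z + 7*Z) = 7 + (-7*Z + 2*z) = 7 - 7*Z + 2*z)
50 + K(1/(0 - 1*(-6)), 2)*(-19) = 50 + (7 - 7/(0 - 1*(-6)) + 2*2)*(-19) = 50 + (7 - 7/(0 + 6) + 4)*(-19) = 50 + (7 - 7/6 + 4)*(-19) = 50 + (59/6)*(-19) = 50 - 1121/6 = -821/6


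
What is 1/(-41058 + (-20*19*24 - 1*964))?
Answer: -1/51142 ≈ -1.9553e-5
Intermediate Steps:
1/(-41058 + (-20*19*24 - 1*964)) = 1/(-41058 + (-380*24 - 964)) = 1/(-41058 + (-9120 - 964)) = 1/(-41058 - 10084) = 1/(-51142) = -1/51142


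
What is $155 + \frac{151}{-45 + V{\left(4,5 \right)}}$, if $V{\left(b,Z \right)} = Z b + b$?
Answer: $\frac{3104}{21} \approx 147.81$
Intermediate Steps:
$V{\left(b,Z \right)} = b + Z b$
$155 + \frac{151}{-45 + V{\left(4,5 \right)}} = 155 + \frac{151}{-45 + 4 \left(1 + 5\right)} = 155 + \frac{151}{-45 + 4 \cdot 6} = 155 + \frac{151}{-45 + 24} = 155 + \frac{151}{-21} = 155 + 151 \left(- \frac{1}{21}\right) = 155 - \frac{151}{21} = \frac{3104}{21}$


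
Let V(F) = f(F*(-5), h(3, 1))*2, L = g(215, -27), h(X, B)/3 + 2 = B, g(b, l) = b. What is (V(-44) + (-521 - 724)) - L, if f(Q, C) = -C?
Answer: -1454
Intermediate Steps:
h(X, B) = -6 + 3*B
L = 215
V(F) = 6 (V(F) = -(-6 + 3*1)*2 = -(-6 + 3)*2 = -1*(-3)*2 = 3*2 = 6)
(V(-44) + (-521 - 724)) - L = (6 + (-521 - 724)) - 1*215 = (6 - 1245) - 215 = -1239 - 215 = -1454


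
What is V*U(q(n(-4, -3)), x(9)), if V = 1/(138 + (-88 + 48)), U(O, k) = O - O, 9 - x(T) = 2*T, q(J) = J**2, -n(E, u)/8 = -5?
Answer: 0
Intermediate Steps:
n(E, u) = 40 (n(E, u) = -8*(-5) = 40)
x(T) = 9 - 2*T
U(O, k) = 0
V = 1/98 (V = 1/(138 - 40) = 1/98 ≈ 0.010204)
V*U(q(n(-4, -3)), x(9)) = (1/98)*0 = 0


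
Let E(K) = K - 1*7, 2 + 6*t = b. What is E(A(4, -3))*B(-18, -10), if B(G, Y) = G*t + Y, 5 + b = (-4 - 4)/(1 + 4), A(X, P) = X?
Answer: -237/5 ≈ -47.400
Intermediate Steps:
b = -33/5 (b = -5 + (-4 - 4)/(1 + 4) = -5 - 8/5 = -33/5 ≈ -6.6000)
t = -43/30 (t = -⅓ + (⅙)*(-33/5) = -⅓ - 11/10 = -43/30 ≈ -1.4333)
B(G, Y) = Y - 43*G/30 (B(G, Y) = G*(-43/30) + Y = -43*G/30 + Y = Y - 43*G/30)
E(K) = -7 + K (E(K) = K - 7 = -7 + K)
E(A(4, -3))*B(-18, -10) = (-7 + 4)*(-10 - 43/30*(-18)) = -3*(-10 + 129/5) = -3*79/5 = -237/5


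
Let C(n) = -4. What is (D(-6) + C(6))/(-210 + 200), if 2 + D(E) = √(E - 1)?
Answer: ⅗ - I*√7/10 ≈ 0.6 - 0.26458*I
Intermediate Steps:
D(E) = -2 + √(-1 + E) (D(E) = -2 + √(E - 1) = -2 + √(-1 + E))
(D(-6) + C(6))/(-210 + 200) = ((-2 + √(-1 - 6)) - 4)/(-210 + 200) = ((-2 + √(-7)) - 4)/(-10) = ((-2 + I*√7) - 4)*(-⅒) = (-6 + I*√7)*(-⅒) = ⅗ - I*√7/10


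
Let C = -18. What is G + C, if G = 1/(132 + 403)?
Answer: -9629/535 ≈ -17.998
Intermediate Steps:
G = 1/535 ≈ 0.0018692
G + C = 1/535 - 18 = -9629/535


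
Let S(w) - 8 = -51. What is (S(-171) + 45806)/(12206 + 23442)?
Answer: 45763/35648 ≈ 1.2837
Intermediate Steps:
S(w) = -43 (S(w) = 8 - 51 = -43)
(S(-171) + 45806)/(12206 + 23442) = (-43 + 45806)/(12206 + 23442) = 45763/35648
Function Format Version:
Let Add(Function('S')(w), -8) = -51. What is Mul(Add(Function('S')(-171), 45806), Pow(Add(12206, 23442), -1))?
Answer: Rational(45763, 35648) ≈ 1.2837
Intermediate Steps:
Function('S')(w) = -43 (Function('S')(w) = Add(8, -51) = -43)
Mul(Add(Function('S')(-171), 45806), Pow(Add(12206, 23442), -1)) = Mul(Add(-43, 45806), Pow(Add(12206, 23442), -1)) = Mul(45763, Pow(35648, -1)) = Mul(45763, Rational(1, 35648)) = Rational(45763, 35648)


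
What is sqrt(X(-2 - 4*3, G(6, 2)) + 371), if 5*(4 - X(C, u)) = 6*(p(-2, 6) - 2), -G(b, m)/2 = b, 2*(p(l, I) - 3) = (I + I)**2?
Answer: sqrt(7185)/5 ≈ 16.953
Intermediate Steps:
p(l, I) = 3 + 2*I**2 (p(l, I) = 3 + (I + I)**2/2 = 3 + (2*I)**2/2 = 3 + (4*I**2)/2 = 3 + 2*I**2)
G(b, m) = -2*b
X(C, u) = -418/5 (X(C, u) = 4 - 6*((3 + 2*6**2) - 2)/5 = 4 - 6*((3 + 2*36) - 2)/5 = 4 - 6*((3 + 72) - 2)/5 = 4 - 6*(75 - 2)/5 = 4 - 6*73/5 = 4 - 1/5*438 = 4 - 438/5 = -418/5)
sqrt(X(-2 - 4*3, G(6, 2)) + 371) = sqrt(-418/5 + 371) = sqrt(1437/5) = sqrt(7185)/5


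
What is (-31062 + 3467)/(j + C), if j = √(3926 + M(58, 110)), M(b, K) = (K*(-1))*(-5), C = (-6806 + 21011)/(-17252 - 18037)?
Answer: -1536980928975/619313504219 - 7636539247110*√1119/619313504219 ≈ -414.96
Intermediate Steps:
C = -4735/11763 (C = 14205/(-35289) = 14205*(-1/35289) = -4735/11763 ≈ -0.40253)
M(b, K) = 5*K (M(b, K) = -K*(-5) = 5*K)
j = 2*√1119 (j = √(3926 + 5*110) = √(3926 + 550) = √4476 = 2*√1119 ≈ 66.903)
(-31062 + 3467)/(j + C) = (-31062 + 3467)/(2*√1119 - 4735/11763) = -27595/(-4735/11763 + 2*√1119)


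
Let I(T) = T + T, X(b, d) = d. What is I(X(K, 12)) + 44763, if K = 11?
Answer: 44787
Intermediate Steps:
I(T) = 2*T
I(X(K, 12)) + 44763 = 2*12 + 44763 = 24 + 44763 = 44787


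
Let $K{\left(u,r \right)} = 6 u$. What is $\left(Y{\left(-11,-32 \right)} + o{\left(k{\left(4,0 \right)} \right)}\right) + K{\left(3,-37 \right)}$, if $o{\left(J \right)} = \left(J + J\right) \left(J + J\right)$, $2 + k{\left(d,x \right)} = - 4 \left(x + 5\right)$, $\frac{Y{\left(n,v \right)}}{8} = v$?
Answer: $1698$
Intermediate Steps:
$Y{\left(n,v \right)} = 8 v$
$k{\left(d,x \right)} = -22 - 4 x$ ($k{\left(d,x \right)} = -2 - 4 \left(x + 5\right) = -2 - 4 \left(5 + x\right) = -2 - \left(20 + 4 x\right) = -22 - 4 x$)
$o{\left(J \right)} = 4 J^{2}$ ($o{\left(J \right)} = 2 J 2 J = 4 J^{2}$)
$\left(Y{\left(-11,-32 \right)} + o{\left(k{\left(4,0 \right)} \right)}\right) + K{\left(3,-37 \right)} = \left(8 \left(-32\right) + 4 \left(-22 - 0\right)^{2}\right) + 6 \cdot 3 = \left(-256 + 4 \left(-22 + 0\right)^{2}\right) + 18 = \left(-256 + 4 \left(-22\right)^{2}\right) + 18 = \left(-256 + 4 \cdot 484\right) + 18 = \left(-256 + 1936\right) + 18 = 1680 + 18 = 1698$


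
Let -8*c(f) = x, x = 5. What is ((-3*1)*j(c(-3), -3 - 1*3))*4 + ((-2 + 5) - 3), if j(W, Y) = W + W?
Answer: 15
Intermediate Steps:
c(f) = -5/8 (c(f) = -⅛*5 = -5/8)
j(W, Y) = 2*W
((-3*1)*j(c(-3), -3 - 1*3))*4 + ((-2 + 5) - 3) = ((-3*1)*(2*(-5/8)))*4 + ((-2 + 5) - 3) = -3*(-5/4)*4 + (3 - 3) = (15/4)*4 + 0 = 15 + 0 = 15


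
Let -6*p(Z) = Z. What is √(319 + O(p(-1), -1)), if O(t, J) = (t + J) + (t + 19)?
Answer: 2*√759/3 ≈ 18.367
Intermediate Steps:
p(Z) = -Z/6
O(t, J) = 19 + J + 2*t (O(t, J) = (J + t) + (19 + t) = 19 + J + 2*t)
√(319 + O(p(-1), -1)) = √(319 + (19 - 1 + 2*(-⅙*(-1)))) = √(319 + (19 - 1 + 2*(⅙))) = √(319 + (19 - 1 + ⅓)) = √(319 + 55/3) = √(1012/3) = 2*√759/3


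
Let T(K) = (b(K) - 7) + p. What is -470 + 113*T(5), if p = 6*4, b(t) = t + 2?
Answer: 2242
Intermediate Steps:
b(t) = 2 + t
p = 24
T(K) = 19 + K (T(K) = ((2 + K) - 7) + 24 = (-5 + K) + 24 = 19 + K)
-470 + 113*T(5) = -470 + 113*(19 + 5) = -470 + 113*24 = -470 + 2712 = 2242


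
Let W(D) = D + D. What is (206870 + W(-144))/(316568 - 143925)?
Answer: 206582/172643 ≈ 1.1966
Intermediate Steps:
W(D) = 2*D
(206870 + W(-144))/(316568 - 143925) = (206870 + 2*(-144))/(316568 - 143925) = (206870 - 288)/172643 = 206582*(1/172643) = 206582/172643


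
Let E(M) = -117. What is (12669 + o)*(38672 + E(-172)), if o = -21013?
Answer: -321702920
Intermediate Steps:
(12669 + o)*(38672 + E(-172)) = (12669 - 21013)*(38672 - 117) = -8344*38555 = -321702920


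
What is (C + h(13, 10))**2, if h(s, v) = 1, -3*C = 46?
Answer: 1849/9 ≈ 205.44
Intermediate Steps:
C = -46/3 (C = -1/3*46 = -46/3 ≈ -15.333)
(C + h(13, 10))**2 = (-46/3 + 1)**2 = (-43/3)**2 = 1849/9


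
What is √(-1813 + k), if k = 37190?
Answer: √35377 ≈ 188.09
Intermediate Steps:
√(-1813 + k) = √(-1813 + 37190) = √35377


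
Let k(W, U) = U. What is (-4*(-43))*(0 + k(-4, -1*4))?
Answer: -688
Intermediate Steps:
(-4*(-43))*(0 + k(-4, -1*4)) = (-4*(-43))*(0 - 1*4) = 172*(0 - 4) = 172*(-4) = -688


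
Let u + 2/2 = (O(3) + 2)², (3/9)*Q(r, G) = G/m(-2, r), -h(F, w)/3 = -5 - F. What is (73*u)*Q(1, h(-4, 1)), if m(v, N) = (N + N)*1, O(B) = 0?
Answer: 1971/2 ≈ 985.50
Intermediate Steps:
m(v, N) = 2*N (m(v, N) = (2*N)*1 = 2*N)
h(F, w) = 15 + 3*F (h(F, w) = -3*(-5 - F) = 15 + 3*F)
Q(r, G) = 3*G/(2*r) (Q(r, G) = 3*(G/((2*r))) = 3*(G*(1/(2*r))) = 3*(G/(2*r)) = 3*G/(2*r))
u = 3 (u = -1 + (0 + 2)² = -1 + 2² = -1 + 4 = 3)
(73*u)*Q(1, h(-4, 1)) = (73*3)*((3/2)*(15 + 3*(-4))/1) = 219*((3/2)*(15 - 12)*1) = 219*((3/2)*3*1) = 219*(9/2) = 1971/2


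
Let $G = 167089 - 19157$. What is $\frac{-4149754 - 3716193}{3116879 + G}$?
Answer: $- \frac{7865947}{3264811} \approx -2.4093$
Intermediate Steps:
$G = 147932$
$\frac{-4149754 - 3716193}{3116879 + G} = \frac{-4149754 - 3716193}{3116879 + 147932} = - \frac{7865947}{3264811}$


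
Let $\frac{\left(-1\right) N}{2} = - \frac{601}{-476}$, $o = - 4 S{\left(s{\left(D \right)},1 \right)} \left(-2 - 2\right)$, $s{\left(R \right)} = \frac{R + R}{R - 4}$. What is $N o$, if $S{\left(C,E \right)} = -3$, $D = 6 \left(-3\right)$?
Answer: $\frac{14424}{119} \approx 121.21$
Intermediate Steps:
$D = -18$
$s{\left(R \right)} = \frac{2 R}{-4 + R}$
$o = -48$ ($o = \left(-4\right) \left(-3\right) \left(-2 - 2\right) = 12 \left(-2 - 2\right) = 12 \left(-4\right) = -48$)
$N = - \frac{601}{238}$ ($N = - 2 \left(- \frac{601}{-476}\right) = - 2 \left(\left(-601\right) \left(- \frac{1}{476}\right)\right) = \left(-2\right) \frac{601}{476} = - \frac{601}{238} \approx -2.5252$)
$N o = \left(- \frac{601}{238}\right) \left(-48\right) = \frac{14424}{119}$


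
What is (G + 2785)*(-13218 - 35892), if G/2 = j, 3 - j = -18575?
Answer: -1961502510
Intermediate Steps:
j = 18578 (j = 3 - 1*(-18575) = 3 + 18575 = 18578)
G = 37156 (G = 2*18578 = 37156)
(G + 2785)*(-13218 - 35892) = (37156 + 2785)*(-13218 - 35892) = 39941*(-49110) = -1961502510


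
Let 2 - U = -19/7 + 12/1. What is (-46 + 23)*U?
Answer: 1173/7 ≈ 167.57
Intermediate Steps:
U = -51/7 (U = 2 - (-19/7 + 12/1) = 2 - (-19*1/7 + 12*1) = 2 - (-19/7 + 12) = 2 - 1*65/7 = 2 - 65/7 = -51/7 ≈ -7.2857)
(-46 + 23)*U = (-46 + 23)*(-51/7) = -23*(-51/7) = 1173/7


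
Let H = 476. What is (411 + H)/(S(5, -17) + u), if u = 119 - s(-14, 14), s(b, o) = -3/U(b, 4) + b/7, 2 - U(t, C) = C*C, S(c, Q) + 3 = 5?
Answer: 12418/1719 ≈ 7.2240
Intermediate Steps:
S(c, Q) = 2 (S(c, Q) = -3 + 5 = 2)
U(t, C) = 2 - C**2 (U(t, C) = 2 - C*C = 2 - C**2)
s(b, o) = 3/14 + b/7 (s(b, o) = -3/(2 - 1*4**2) + b/7 = -3/(2 - 1*16) + b*(1/7) = -3/(2 - 16) + b/7 = -3/(-14) + b/7 = -3*(-1/14) + b/7 = 3/14 + b/7)
u = 1691/14 (u = 119 - (3/14 + (1/7)*(-14)) = 119 - (3/14 - 2) = 119 - 1*(-25/14) = 119 + 25/14 = 1691/14 ≈ 120.79)
(411 + H)/(S(5, -17) + u) = (411 + 476)/(2 + 1691/14) = 887/(1719/14) = 887*(14/1719) = 12418/1719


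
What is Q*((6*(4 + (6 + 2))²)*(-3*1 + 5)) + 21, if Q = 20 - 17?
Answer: 5205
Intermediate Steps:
Q = 3
Q*((6*(4 + (6 + 2))²)*(-3*1 + 5)) + 21 = 3*((6*(4 + (6 + 2))²)*(-3*1 + 5)) + 21 = 3*((6*(4 + 8)²)*(-3 + 5)) + 21 = 3*((6*12²)*2) + 21 = 3*((6*144)*2) + 21 = 3*(864*2) + 21 = 3*1728 + 21 = 5184 + 21 = 5205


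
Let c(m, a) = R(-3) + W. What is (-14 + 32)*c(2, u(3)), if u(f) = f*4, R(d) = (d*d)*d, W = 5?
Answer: -396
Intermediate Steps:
R(d) = d³ (R(d) = d²*d = d³)
u(f) = 4*f
c(m, a) = -22 (c(m, a) = (-3)³ + 5 = -27 + 5 = -22)
(-14 + 32)*c(2, u(3)) = (-14 + 32)*(-22) = 18*(-22) = -396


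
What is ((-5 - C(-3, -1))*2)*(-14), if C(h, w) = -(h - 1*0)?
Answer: 224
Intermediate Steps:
C(h, w) = -h (C(h, w) = -(h + 0) = -h)
((-5 - C(-3, -1))*2)*(-14) = ((-5 - (-1)*(-3))*2)*(-14) = ((-5 - 1*3)*2)*(-14) = ((-5 - 3)*2)*(-14) = -8*2*(-14) = -16*(-14) = 224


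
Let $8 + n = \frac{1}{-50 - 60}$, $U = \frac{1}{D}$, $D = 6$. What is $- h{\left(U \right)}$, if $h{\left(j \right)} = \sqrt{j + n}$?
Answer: $- \frac{i \sqrt{213510}}{165} \approx - 2.8004 i$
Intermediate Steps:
$U = \frac{1}{6} \approx 0.16667$
$n = - \frac{881}{110}$ ($n = -8 + \frac{1}{-50 - 60} = -8 + \frac{1}{-110} = -8 - \frac{1}{110} = - \frac{881}{110} \approx -8.0091$)
$h{\left(j \right)} = \sqrt{- \frac{881}{110} + j}$ ($h{\left(j \right)} = \sqrt{j - \frac{881}{110}} = \sqrt{- \frac{881}{110} + j}$)
$- h{\left(U \right)} = - \frac{\sqrt{-96910 + 12100 \cdot \frac{1}{6}}}{110} = - \frac{\sqrt{-96910 + \frac{6050}{3}}}{110} = - \frac{\sqrt{- \frac{284680}{3}}}{110} = - \frac{\frac{2}{3} i \sqrt{213510}}{110} = - \frac{i \sqrt{213510}}{165}$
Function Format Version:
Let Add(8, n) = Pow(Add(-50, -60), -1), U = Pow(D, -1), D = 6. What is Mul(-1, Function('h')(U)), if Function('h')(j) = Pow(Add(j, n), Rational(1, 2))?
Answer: Mul(Rational(-1, 165), I, Pow(213510, Rational(1, 2))) ≈ Mul(-2.8004, I)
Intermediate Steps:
U = Rational(1, 6) (U = Pow(6, -1) = Rational(1, 6) ≈ 0.16667)
n = Rational(-881, 110) (n = Add(-8, Pow(Add(-50, -60), -1)) = Add(-8, Pow(-110, -1)) = Add(-8, Rational(-1, 110)) = Rational(-881, 110) ≈ -8.0091)
Function('h')(j) = Pow(Add(Rational(-881, 110), j), Rational(1, 2)) (Function('h')(j) = Pow(Add(j, Rational(-881, 110)), Rational(1, 2)) = Pow(Add(Rational(-881, 110), j), Rational(1, 2)))
Mul(-1, Function('h')(U)) = Mul(-1, Mul(Rational(1, 110), Pow(Add(-96910, Mul(12100, Rational(1, 6))), Rational(1, 2)))) = Mul(-1, Mul(Rational(1, 110), Pow(Add(-96910, Rational(6050, 3)), Rational(1, 2)))) = Mul(-1, Mul(Rational(1, 110), Pow(Rational(-284680, 3), Rational(1, 2)))) = Mul(-1, Mul(Rational(1, 110), Mul(Rational(2, 3), I, Pow(213510, Rational(1, 2))))) = Mul(-1, Mul(Rational(1, 165), I, Pow(213510, Rational(1, 2)))) = Mul(Rational(-1, 165), I, Pow(213510, Rational(1, 2)))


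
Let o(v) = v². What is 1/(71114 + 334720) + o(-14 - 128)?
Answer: 8183236777/405834 ≈ 20164.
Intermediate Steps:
1/(71114 + 334720) + o(-14 - 128) = 1/(71114 + 334720) + (-14 - 128)² = 1/405834 + (-142)² = 1/405834 + 20164 = 8183236777/405834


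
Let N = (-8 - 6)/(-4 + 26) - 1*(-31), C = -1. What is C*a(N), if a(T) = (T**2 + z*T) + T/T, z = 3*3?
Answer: -144743/121 ≈ -1196.2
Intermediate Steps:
z = 9
N = 334/11 (N = -14/22 + 31 = -14*1/22 + 31 = -7/11 + 31 = 334/11 ≈ 30.364)
a(T) = 1 + T**2 + 9*T (a(T) = (T**2 + 9*T) + T/T = (T**2 + 9*T) + 1 = 1 + T**2 + 9*T)
C*a(N) = -(1 + (334/11)**2 + 9*(334/11)) = -(1 + 111556/121 + 3006/11) = -1*144743/121 = -144743/121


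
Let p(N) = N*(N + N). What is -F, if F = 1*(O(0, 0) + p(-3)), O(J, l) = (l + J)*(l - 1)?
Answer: -18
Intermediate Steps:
O(J, l) = (-1 + l)*(J + l) (O(J, l) = (J + l)*(-1 + l) = (-1 + l)*(J + l))
p(N) = 2*N**2 (p(N) = N*(2*N) = 2*N**2)
F = 18 (F = 1*((0**2 - 1*0 - 1*0 + 0*0) + 2*(-3)**2) = 1*((0 + 0 + 0 + 0) + 2*9) = 1*(0 + 18) = 1*18 = 18)
-F = -1*18 = -18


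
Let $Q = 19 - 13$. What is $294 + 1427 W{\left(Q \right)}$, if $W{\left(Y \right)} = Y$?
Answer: $8856$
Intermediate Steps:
$Q = 6$
$294 + 1427 W{\left(Q \right)} = 294 + 1427 \cdot 6 = 294 + 8562 = 8856$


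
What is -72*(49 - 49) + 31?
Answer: 31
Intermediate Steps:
-72*(49 - 49) + 31 = -72*0 + 31 = 0 + 31 = 31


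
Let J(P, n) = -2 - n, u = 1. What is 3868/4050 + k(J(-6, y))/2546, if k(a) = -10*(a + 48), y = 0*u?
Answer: 1996232/2577825 ≈ 0.77439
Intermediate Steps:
y = 0 (y = 0*1 = 0)
k(a) = -480 - 10*a (k(a) = -10*(48 + a) = -480 - 10*a)
3868/4050 + k(J(-6, y))/2546 = 3868/4050 + (-480 - 10*(-2 - 1*0))/2546 = 3868*(1/4050) + (-480 - 10*(-2 + 0))*(1/2546) = 1934/2025 + (-480 - 10*(-2))*(1/2546) = 1934/2025 + (-480 + 20)*(1/2546) = 1934/2025 - 460*1/2546 = 1934/2025 - 230/1273 = 1996232/2577825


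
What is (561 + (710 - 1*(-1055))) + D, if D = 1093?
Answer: 3419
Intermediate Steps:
(561 + (710 - 1*(-1055))) + D = (561 + (710 - 1*(-1055))) + 1093 = (561 + (710 + 1055)) + 1093 = (561 + 1765) + 1093 = 2326 + 1093 = 3419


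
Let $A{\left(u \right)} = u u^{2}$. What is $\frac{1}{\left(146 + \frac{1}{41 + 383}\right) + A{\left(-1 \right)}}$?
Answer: $\frac{424}{61481} \approx 0.0068964$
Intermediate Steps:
$A{\left(u \right)} = u^{3}$
$\frac{1}{\left(146 + \frac{1}{41 + 383}\right) + A{\left(-1 \right)}} = \frac{1}{\left(146 + \frac{1}{41 + 383}\right) + \left(-1\right)^{3}} = \frac{1}{\left(146 + \frac{1}{424}\right) - 1} = \frac{1}{\frac{61905}{424} - 1} = \frac{1}{\frac{61481}{424}} = \frac{424}{61481}$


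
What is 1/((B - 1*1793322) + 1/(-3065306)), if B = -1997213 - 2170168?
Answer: -3065306/18271378670119 ≈ -1.6777e-7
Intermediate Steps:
B = -4167381
1/((B - 1*1793322) + 1/(-3065306)) = 1/((-4167381 - 1*1793322) + 1/(-3065306)) = 1/((-4167381 - 1793322) - 1/3065306) = 1/(-5960703 - 1/3065306) = 1/(-18271378670119/3065306) = -3065306/18271378670119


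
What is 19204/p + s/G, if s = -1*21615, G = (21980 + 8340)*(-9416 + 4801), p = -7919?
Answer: -537396619603/221616065840 ≈ -2.4249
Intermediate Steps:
G = -139926800 (G = 30320*(-4615) = -139926800)
s = -21615
19204/p + s/G = 19204/(-7919) - 21615/(-139926800) = 19204*(-1/7919) - 21615*(-1/139926800) = -19204/7919 + 4323/27985360 = -537396619603/221616065840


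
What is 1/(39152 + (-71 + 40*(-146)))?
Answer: 1/33241 ≈ 3.0083e-5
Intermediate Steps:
1/(39152 + (-71 + 40*(-146))) = 1/(39152 + (-71 - 5840)) = 1/(39152 - 5911) = 1/33241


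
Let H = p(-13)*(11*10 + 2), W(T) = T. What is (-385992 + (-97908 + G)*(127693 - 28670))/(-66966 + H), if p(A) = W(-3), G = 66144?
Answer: 524292094/11217 ≈ 46741.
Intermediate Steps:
p(A) = -3
H = -336 (H = -3*(11*10 + 2) = -3*(110 + 2) = -3*112 = -336)
(-385992 + (-97908 + G)*(127693 - 28670))/(-66966 + H) = (-385992 + (-97908 + 66144)*(127693 - 28670))/(-66966 - 336) = (-385992 - 31764*99023)/(-67302) = (-385992 - 3145366572)*(-1/67302) = -3145752564*(-1/67302) = 524292094/11217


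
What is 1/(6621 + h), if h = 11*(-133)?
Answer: 1/5158 ≈ 0.00019387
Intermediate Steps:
h = -1463
1/(6621 + h) = 1/(6621 - 1463) = 1/5158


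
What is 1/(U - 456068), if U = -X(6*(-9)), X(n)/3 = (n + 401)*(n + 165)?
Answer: -1/571619 ≈ -1.7494e-6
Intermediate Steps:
X(n) = 3*(165 + n)*(401 + n) (X(n) = 3*((n + 401)*(n + 165)) = 3*((401 + n)*(165 + n)) = 3*((165 + n)*(401 + n)) = 3*(165 + n)*(401 + n))
U = -115551 (U = -(198495 + 3*(6*(-9))² + 1698*(6*(-9))) = -(198495 + 3*(-54)² + 1698*(-54)) = -(198495 + 3*2916 - 91692) = -(198495 + 8748 - 91692) = -1*115551 = -115551)
1/(U - 456068) = 1/(-115551 - 456068) = 1/(-571619) = -1/571619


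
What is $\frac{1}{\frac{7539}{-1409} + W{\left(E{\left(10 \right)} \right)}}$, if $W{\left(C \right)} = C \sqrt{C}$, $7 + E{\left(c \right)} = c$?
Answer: $- \frac{3540817}{1077978} - \frac{1985281 \sqrt{3}}{1077978} \approx -6.4745$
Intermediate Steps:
$E{\left(c \right)} = -7 + c$
$W{\left(C \right)} = C^{\frac{3}{2}}$
$\frac{1}{\frac{7539}{-1409} + W{\left(E{\left(10 \right)} \right)}} = \frac{1}{\frac{7539}{-1409} + \left(-7 + 10\right)^{\frac{3}{2}}} = \frac{1}{7539 \left(- \frac{1}{1409}\right) + 3^{\frac{3}{2}}} = \frac{1}{- \frac{7539}{1409} + 3 \sqrt{3}}$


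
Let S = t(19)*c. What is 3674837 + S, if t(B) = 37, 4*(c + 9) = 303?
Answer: 14709227/4 ≈ 3.6773e+6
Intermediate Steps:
c = 267/4 (c = -9 + (1/4)*303 = -9 + 303/4 = 267/4 ≈ 66.750)
S = 9879/4 (S = 37*(267/4) = 9879/4 ≈ 2469.8)
3674837 + S = 3674837 + 9879/4 = 14709227/4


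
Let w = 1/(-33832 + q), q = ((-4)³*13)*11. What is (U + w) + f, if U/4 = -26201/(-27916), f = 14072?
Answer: 603217123571/42855048 ≈ 14076.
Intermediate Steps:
U = 3743/997 (U = 4*(-26201/(-27916)) = 4*(-26201*(-1/27916)) = 4*(3743/3988) = 3743/997 ≈ 3.7543)
q = -9152 (q = -64*13*11 = -832*11 = -9152)
w = -1/42984 (w = 1/(-33832 - 9152) = 1/(-42984) = -1/42984 ≈ -2.3264e-5)
(U + w) + f = (3743/997 - 1/42984) + 14072 = 160888115/42855048 + 14072 = 603217123571/42855048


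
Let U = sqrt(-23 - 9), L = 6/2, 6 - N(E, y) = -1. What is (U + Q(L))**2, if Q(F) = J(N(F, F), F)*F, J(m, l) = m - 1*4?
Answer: 49 + 72*I*sqrt(2) ≈ 49.0 + 101.82*I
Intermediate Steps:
N(E, y) = 7 (N(E, y) = 6 - 1*(-1) = 6 + 1 = 7)
L = 3 (L = 6*(1/2) = 3)
J(m, l) = -4 + m (J(m, l) = m - 4 = -4 + m)
Q(F) = 3*F (Q(F) = (-4 + 7)*F = 3*F)
U = 4*I*sqrt(2) (U = sqrt(-32) = 4*I*sqrt(2) ≈ 5.6569*I)
(U + Q(L))**2 = (4*I*sqrt(2) + 3*3)**2 = (4*I*sqrt(2) + 9)**2 = (9 + 4*I*sqrt(2))**2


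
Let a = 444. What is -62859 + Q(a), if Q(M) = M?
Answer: -62415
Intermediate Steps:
-62859 + Q(a) = -62859 + 444 = -62415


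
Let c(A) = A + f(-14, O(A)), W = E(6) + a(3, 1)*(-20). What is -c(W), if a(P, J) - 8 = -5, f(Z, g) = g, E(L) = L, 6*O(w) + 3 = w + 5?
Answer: 188/3 ≈ 62.667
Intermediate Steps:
O(w) = ⅓ + w/6 (O(w) = -½ + (w + 5)/6 = -½ + (5 + w)/6 = -½ + (⅚ + w/6) = ⅓ + w/6)
a(P, J) = 3 (a(P, J) = 8 - 5 = 3)
W = -54 (W = 6 + 3*(-20) = 6 - 60 = -54)
c(A) = ⅓ + 7*A/6 (c(A) = A + (⅓ + A/6) = ⅓ + 7*A/6)
-c(W) = -(⅓ + (7/6)*(-54)) = -(⅓ - 63) = -1*(-188/3) = 188/3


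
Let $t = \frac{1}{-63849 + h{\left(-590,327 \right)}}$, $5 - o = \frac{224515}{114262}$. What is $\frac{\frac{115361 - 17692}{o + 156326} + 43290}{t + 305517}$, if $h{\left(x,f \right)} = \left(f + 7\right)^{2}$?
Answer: $\frac{9222686332260411439}{65087706070875590160} \approx 0.1417$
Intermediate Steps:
$o = \frac{346795}{114262}$ ($o = 5 - \frac{224515}{114262} = \frac{346795}{114262} \approx 3.0351$)
$h{\left(x,f \right)} = \left(7 + f\right)^{2}$
$t = \frac{1}{47707}$ ($t = \frac{1}{-63849 + \left(7 + 327\right)^{2}} = \frac{1}{-63849 + 334^{2}} = \frac{1}{-63849 + 111556} = \frac{1}{47707} \approx 2.0961 \cdot 10^{-5}$)
$\frac{\frac{115361 - 17692}{o + 156326} + 43290}{t + 305517} = \frac{\frac{115361 - 17692}{\frac{346795}{114262} + 156326} + 43290}{\frac{1}{47707} + 305517} = \frac{\frac{97669}{\frac{17862468207}{114262}} + 43290}{\frac{14575299520}{47707}} = \left(97669 \cdot \frac{114262}{17862468207} + 43290\right) \frac{47707}{14575299520} = \left(\frac{11159855278}{17862468207} + 43290\right) \frac{47707}{14575299520} = \frac{773277408536308}{17862468207} \cdot \frac{47707}{14575299520} = \frac{9222686332260411439}{65087706070875590160}$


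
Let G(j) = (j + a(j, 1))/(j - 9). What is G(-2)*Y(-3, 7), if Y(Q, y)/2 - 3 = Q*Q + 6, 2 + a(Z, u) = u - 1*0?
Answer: 108/11 ≈ 9.8182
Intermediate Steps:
a(Z, u) = -2 + u (a(Z, u) = -2 + (u - 1*0) = -2 + (u + 0) = -2 + u)
Y(Q, y) = 18 + 2*Q² (Y(Q, y) = 6 + 2*(Q*Q + 6) = 6 + 2*(Q² + 6) = 6 + 2*(6 + Q²) = 6 + (12 + 2*Q²) = 18 + 2*Q²)
G(j) = (-1 + j)/(-9 + j) (G(j) = (j + (-2 + 1))/(j - 9) = (j - 1)/(-9 + j) = (-1 + j)/(-9 + j))
G(-2)*Y(-3, 7) = ((-1 - 2)/(-9 - 2))*(18 + 2*(-3)²) = (-3/(-11))*(18 + 2*9) = (-1/11*(-3))*(18 + 18) = (3/11)*36 = 108/11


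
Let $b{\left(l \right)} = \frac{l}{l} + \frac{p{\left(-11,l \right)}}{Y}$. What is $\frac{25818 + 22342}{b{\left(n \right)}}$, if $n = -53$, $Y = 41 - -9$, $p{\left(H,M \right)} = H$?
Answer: $\frac{2408000}{39} \approx 61744.0$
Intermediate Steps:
$Y = 50$ ($Y = 41 + 9 = 50$)
$b{\left(l \right)} = \frac{39}{50}$ ($b{\left(l \right)} = \frac{l}{l} - \frac{11}{50} = 1 - \frac{11}{50} = \frac{39}{50}$)
$\frac{25818 + 22342}{b{\left(n \right)}} = \frac{25818 + 22342}{\frac{39}{50}} = 48160 \cdot \frac{50}{39} = \frac{2408000}{39}$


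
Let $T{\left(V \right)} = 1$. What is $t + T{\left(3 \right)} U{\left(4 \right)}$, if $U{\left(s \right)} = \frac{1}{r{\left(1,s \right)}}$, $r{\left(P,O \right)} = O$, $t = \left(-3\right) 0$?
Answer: $\frac{1}{4} \approx 0.25$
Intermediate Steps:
$t = 0$
$U{\left(s \right)} = \frac{1}{s}$
$t + T{\left(3 \right)} U{\left(4 \right)} = 0 + 1 \cdot \frac{1}{4} = 0 + \frac{1}{4} = \frac{1}{4}$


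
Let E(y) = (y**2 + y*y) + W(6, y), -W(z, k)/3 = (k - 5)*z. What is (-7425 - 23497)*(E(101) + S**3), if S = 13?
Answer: -645373062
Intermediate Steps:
W(z, k) = -3*z*(-5 + k) (W(z, k) = -3*(k - 5)*z = -3*(-5 + k)*z = -3*z*(-5 + k))
E(y) = 90 - 18*y + 2*y**2 (E(y) = (y**2 + y*y) + 3*6*(5 - y) = (y**2 + y**2) + (90 - 18*y) = 2*y**2 + (90 - 18*y) = 90 - 18*y + 2*y**2)
(-7425 - 23497)*(E(101) + S**3) = (-7425 - 23497)*((90 - 18*101 + 2*101**2) + 13**3) = -30922*((90 - 1818 + 2*10201) + 2197) = -30922*((90 - 1818 + 20402) + 2197) = -30922*(18674 + 2197) = -30922*20871 = -645373062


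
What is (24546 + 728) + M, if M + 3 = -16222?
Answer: 9049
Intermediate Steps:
M = -16225 (M = -3 - 16222 = -16225)
(24546 + 728) + M = (24546 + 728) - 16225 = 25274 - 16225 = 9049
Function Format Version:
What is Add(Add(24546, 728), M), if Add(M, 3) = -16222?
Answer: 9049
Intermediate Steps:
M = -16225 (M = Add(-3, -16222) = -16225)
Add(Add(24546, 728), M) = Add(Add(24546, 728), -16225) = Add(25274, -16225) = 9049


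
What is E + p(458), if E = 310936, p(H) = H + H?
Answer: 311852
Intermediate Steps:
p(H) = 2*H
E + p(458) = 310936 + 2*458 = 310936 + 916 = 311852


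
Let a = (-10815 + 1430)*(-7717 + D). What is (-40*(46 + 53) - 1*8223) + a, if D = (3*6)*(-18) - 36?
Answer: 75790462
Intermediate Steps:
D = -360 (D = 18*(-18) - 36 = -324 - 36 = -360)
a = 75802645 (a = (-10815 + 1430)*(-7717 - 360) = -9385*(-8077) = 75802645)
(-40*(46 + 53) - 1*8223) + a = (-40*(46 + 53) - 1*8223) + 75802645 = (-40*99 - 8223) + 75802645 = (-3960 - 8223) + 75802645 = -12183 + 75802645 = 75790462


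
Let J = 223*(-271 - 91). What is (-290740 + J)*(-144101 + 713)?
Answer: 53263766808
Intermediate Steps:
J = -80726 (J = 223*(-362) = -80726)
(-290740 + J)*(-144101 + 713) = (-290740 - 80726)*(-144101 + 713) = -371466*(-143388) = 53263766808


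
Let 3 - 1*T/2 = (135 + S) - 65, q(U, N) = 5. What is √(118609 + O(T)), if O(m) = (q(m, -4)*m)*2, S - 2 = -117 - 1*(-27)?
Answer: √119029 ≈ 345.01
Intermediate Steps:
S = -88 (S = 2 + (-117 - 1*(-27)) = 2 + (-117 + 27) = 2 - 90 = -88)
T = 42 (T = 6 - 2*((135 - 88) - 65) = 6 - 2*(47 - 65) = 6 - 2*(-18) = 6 + 36 = 42)
O(m) = 10*m (O(m) = (5*m)*2 = 10*m)
√(118609 + O(T)) = √(118609 + 10*42) = √(118609 + 420) = √119029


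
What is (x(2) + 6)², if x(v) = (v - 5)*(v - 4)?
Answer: 144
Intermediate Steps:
x(v) = (-5 + v)*(-4 + v)
(x(2) + 6)² = ((20 + 2² - 9*2) + 6)² = ((20 + 4 - 18) + 6)² = (6 + 6)² = 12² = 144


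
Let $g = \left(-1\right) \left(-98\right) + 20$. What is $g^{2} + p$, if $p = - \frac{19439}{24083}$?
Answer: $\frac{335312253}{24083} \approx 13923.0$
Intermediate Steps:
$p = - \frac{19439}{24083}$ ($p = \left(-19439\right) \frac{1}{24083} = - \frac{19439}{24083} \approx -0.80717$)
$g = 118$ ($g = 98 + 20 = 118$)
$g^{2} + p = 118^{2} - \frac{19439}{24083} = 13924 - \frac{19439}{24083} = \frac{335312253}{24083}$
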